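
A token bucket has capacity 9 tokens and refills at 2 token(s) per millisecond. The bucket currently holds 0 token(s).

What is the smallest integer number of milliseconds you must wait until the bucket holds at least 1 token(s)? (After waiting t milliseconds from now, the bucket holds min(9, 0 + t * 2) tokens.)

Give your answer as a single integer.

Answer: 1

Derivation:
Need 0 + t * 2 >= 1, so t >= 1/2.
Smallest integer t = ceil(1/2) = 1.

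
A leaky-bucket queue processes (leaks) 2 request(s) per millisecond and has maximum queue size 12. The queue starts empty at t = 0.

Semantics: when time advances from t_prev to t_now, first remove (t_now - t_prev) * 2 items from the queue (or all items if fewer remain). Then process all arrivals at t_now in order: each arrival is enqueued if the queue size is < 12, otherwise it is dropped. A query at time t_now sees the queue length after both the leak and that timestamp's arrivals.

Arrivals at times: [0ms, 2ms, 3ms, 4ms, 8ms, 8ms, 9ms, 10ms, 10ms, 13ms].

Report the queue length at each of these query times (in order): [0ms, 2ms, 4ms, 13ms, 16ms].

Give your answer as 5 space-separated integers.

Queue lengths at query times:
  query t=0ms: backlog = 1
  query t=2ms: backlog = 1
  query t=4ms: backlog = 1
  query t=13ms: backlog = 1
  query t=16ms: backlog = 0

Answer: 1 1 1 1 0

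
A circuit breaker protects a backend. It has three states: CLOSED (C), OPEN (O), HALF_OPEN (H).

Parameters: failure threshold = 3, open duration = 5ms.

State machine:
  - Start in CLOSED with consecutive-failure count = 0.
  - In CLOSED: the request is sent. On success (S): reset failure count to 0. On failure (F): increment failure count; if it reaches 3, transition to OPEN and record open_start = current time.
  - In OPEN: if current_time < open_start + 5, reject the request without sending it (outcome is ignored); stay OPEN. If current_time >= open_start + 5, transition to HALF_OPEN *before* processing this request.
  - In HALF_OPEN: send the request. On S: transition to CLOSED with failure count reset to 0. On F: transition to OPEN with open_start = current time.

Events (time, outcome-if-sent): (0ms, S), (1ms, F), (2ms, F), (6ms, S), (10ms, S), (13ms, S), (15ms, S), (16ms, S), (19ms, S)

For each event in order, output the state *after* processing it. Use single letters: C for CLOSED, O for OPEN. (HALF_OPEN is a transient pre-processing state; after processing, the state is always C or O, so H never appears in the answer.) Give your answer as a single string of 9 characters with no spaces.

State after each event:
  event#1 t=0ms outcome=S: state=CLOSED
  event#2 t=1ms outcome=F: state=CLOSED
  event#3 t=2ms outcome=F: state=CLOSED
  event#4 t=6ms outcome=S: state=CLOSED
  event#5 t=10ms outcome=S: state=CLOSED
  event#6 t=13ms outcome=S: state=CLOSED
  event#7 t=15ms outcome=S: state=CLOSED
  event#8 t=16ms outcome=S: state=CLOSED
  event#9 t=19ms outcome=S: state=CLOSED

Answer: CCCCCCCCC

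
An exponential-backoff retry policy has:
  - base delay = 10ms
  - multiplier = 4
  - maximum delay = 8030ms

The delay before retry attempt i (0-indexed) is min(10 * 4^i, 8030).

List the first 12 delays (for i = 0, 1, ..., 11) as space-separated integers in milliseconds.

Answer: 10 40 160 640 2560 8030 8030 8030 8030 8030 8030 8030

Derivation:
Computing each delay:
  i=0: min(10*4^0, 8030) = 10
  i=1: min(10*4^1, 8030) = 40
  i=2: min(10*4^2, 8030) = 160
  i=3: min(10*4^3, 8030) = 640
  i=4: min(10*4^4, 8030) = 2560
  i=5: min(10*4^5, 8030) = 8030
  i=6: min(10*4^6, 8030) = 8030
  i=7: min(10*4^7, 8030) = 8030
  i=8: min(10*4^8, 8030) = 8030
  i=9: min(10*4^9, 8030) = 8030
  i=10: min(10*4^10, 8030) = 8030
  i=11: min(10*4^11, 8030) = 8030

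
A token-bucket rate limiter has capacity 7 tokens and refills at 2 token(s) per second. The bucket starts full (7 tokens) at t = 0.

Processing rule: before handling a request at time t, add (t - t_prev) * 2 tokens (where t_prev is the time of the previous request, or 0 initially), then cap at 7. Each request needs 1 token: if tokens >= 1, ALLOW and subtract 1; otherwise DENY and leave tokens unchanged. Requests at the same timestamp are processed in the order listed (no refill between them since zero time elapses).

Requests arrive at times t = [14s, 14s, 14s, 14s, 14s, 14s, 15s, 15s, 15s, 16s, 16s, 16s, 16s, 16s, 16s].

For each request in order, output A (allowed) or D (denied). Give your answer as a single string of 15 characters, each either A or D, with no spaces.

Answer: AAAAAAAAAAADDDD

Derivation:
Simulating step by step:
  req#1 t=14s: ALLOW
  req#2 t=14s: ALLOW
  req#3 t=14s: ALLOW
  req#4 t=14s: ALLOW
  req#5 t=14s: ALLOW
  req#6 t=14s: ALLOW
  req#7 t=15s: ALLOW
  req#8 t=15s: ALLOW
  req#9 t=15s: ALLOW
  req#10 t=16s: ALLOW
  req#11 t=16s: ALLOW
  req#12 t=16s: DENY
  req#13 t=16s: DENY
  req#14 t=16s: DENY
  req#15 t=16s: DENY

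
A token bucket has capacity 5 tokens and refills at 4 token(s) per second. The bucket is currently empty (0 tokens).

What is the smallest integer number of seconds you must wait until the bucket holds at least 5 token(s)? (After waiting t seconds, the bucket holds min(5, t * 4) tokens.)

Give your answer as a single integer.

Need t * 4 >= 5, so t >= 5/4.
Smallest integer t = ceil(5/4) = 2.

Answer: 2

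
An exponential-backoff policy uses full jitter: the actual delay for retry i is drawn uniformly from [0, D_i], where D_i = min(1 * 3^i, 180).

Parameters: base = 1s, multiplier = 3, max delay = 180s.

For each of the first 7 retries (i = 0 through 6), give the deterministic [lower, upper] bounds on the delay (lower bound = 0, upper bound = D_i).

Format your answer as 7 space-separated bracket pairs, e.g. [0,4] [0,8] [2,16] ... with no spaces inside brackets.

Computing bounds per retry:
  i=0: D_i=min(1*3^0,180)=1, bounds=[0,1]
  i=1: D_i=min(1*3^1,180)=3, bounds=[0,3]
  i=2: D_i=min(1*3^2,180)=9, bounds=[0,9]
  i=3: D_i=min(1*3^3,180)=27, bounds=[0,27]
  i=4: D_i=min(1*3^4,180)=81, bounds=[0,81]
  i=5: D_i=min(1*3^5,180)=180, bounds=[0,180]
  i=6: D_i=min(1*3^6,180)=180, bounds=[0,180]

Answer: [0,1] [0,3] [0,9] [0,27] [0,81] [0,180] [0,180]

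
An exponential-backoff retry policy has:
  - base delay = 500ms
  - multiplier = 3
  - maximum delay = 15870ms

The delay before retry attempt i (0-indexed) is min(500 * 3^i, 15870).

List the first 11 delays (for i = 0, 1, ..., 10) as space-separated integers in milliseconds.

Answer: 500 1500 4500 13500 15870 15870 15870 15870 15870 15870 15870

Derivation:
Computing each delay:
  i=0: min(500*3^0, 15870) = 500
  i=1: min(500*3^1, 15870) = 1500
  i=2: min(500*3^2, 15870) = 4500
  i=3: min(500*3^3, 15870) = 13500
  i=4: min(500*3^4, 15870) = 15870
  i=5: min(500*3^5, 15870) = 15870
  i=6: min(500*3^6, 15870) = 15870
  i=7: min(500*3^7, 15870) = 15870
  i=8: min(500*3^8, 15870) = 15870
  i=9: min(500*3^9, 15870) = 15870
  i=10: min(500*3^10, 15870) = 15870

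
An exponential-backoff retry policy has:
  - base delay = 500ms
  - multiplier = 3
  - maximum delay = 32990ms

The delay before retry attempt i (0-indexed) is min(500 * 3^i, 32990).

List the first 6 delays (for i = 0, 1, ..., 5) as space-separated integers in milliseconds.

Answer: 500 1500 4500 13500 32990 32990

Derivation:
Computing each delay:
  i=0: min(500*3^0, 32990) = 500
  i=1: min(500*3^1, 32990) = 1500
  i=2: min(500*3^2, 32990) = 4500
  i=3: min(500*3^3, 32990) = 13500
  i=4: min(500*3^4, 32990) = 32990
  i=5: min(500*3^5, 32990) = 32990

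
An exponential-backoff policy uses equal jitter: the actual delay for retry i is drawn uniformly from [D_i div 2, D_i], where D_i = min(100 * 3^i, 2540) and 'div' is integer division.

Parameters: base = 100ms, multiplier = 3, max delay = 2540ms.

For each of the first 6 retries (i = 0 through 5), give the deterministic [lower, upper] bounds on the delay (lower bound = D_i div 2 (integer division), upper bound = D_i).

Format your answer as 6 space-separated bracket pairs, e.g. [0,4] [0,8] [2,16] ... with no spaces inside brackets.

Computing bounds per retry:
  i=0: D_i=min(100*3^0,2540)=100, bounds=[50,100]
  i=1: D_i=min(100*3^1,2540)=300, bounds=[150,300]
  i=2: D_i=min(100*3^2,2540)=900, bounds=[450,900]
  i=3: D_i=min(100*3^3,2540)=2540, bounds=[1270,2540]
  i=4: D_i=min(100*3^4,2540)=2540, bounds=[1270,2540]
  i=5: D_i=min(100*3^5,2540)=2540, bounds=[1270,2540]

Answer: [50,100] [150,300] [450,900] [1270,2540] [1270,2540] [1270,2540]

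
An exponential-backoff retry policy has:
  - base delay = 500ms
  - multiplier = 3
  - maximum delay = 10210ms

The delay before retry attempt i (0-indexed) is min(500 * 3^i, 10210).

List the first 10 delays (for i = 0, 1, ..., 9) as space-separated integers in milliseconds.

Computing each delay:
  i=0: min(500*3^0, 10210) = 500
  i=1: min(500*3^1, 10210) = 1500
  i=2: min(500*3^2, 10210) = 4500
  i=3: min(500*3^3, 10210) = 10210
  i=4: min(500*3^4, 10210) = 10210
  i=5: min(500*3^5, 10210) = 10210
  i=6: min(500*3^6, 10210) = 10210
  i=7: min(500*3^7, 10210) = 10210
  i=8: min(500*3^8, 10210) = 10210
  i=9: min(500*3^9, 10210) = 10210

Answer: 500 1500 4500 10210 10210 10210 10210 10210 10210 10210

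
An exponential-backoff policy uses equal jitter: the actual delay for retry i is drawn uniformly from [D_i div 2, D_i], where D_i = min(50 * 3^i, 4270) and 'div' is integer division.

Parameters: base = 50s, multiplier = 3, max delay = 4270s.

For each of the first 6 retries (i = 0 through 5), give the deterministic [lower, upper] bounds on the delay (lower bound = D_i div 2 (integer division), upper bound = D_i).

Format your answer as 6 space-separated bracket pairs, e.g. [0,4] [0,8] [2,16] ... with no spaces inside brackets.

Computing bounds per retry:
  i=0: D_i=min(50*3^0,4270)=50, bounds=[25,50]
  i=1: D_i=min(50*3^1,4270)=150, bounds=[75,150]
  i=2: D_i=min(50*3^2,4270)=450, bounds=[225,450]
  i=3: D_i=min(50*3^3,4270)=1350, bounds=[675,1350]
  i=4: D_i=min(50*3^4,4270)=4050, bounds=[2025,4050]
  i=5: D_i=min(50*3^5,4270)=4270, bounds=[2135,4270]

Answer: [25,50] [75,150] [225,450] [675,1350] [2025,4050] [2135,4270]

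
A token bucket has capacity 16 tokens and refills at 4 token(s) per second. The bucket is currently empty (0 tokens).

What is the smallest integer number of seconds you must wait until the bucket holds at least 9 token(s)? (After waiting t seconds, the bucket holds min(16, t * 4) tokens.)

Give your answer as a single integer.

Need t * 4 >= 9, so t >= 9/4.
Smallest integer t = ceil(9/4) = 3.

Answer: 3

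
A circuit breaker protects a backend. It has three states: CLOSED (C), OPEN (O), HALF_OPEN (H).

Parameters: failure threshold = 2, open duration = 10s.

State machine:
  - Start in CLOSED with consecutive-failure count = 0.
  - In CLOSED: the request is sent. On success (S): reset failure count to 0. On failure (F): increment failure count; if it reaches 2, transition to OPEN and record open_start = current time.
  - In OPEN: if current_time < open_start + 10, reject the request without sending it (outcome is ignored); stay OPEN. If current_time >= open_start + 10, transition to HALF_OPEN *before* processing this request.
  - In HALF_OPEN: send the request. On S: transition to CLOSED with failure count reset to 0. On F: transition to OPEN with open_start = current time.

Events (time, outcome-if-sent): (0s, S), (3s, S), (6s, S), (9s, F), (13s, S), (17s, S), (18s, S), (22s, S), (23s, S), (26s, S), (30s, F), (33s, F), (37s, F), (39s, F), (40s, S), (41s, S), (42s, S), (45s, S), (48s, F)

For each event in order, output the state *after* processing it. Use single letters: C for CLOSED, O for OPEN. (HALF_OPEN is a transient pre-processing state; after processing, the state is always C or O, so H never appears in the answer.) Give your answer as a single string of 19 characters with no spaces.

State after each event:
  event#1 t=0s outcome=S: state=CLOSED
  event#2 t=3s outcome=S: state=CLOSED
  event#3 t=6s outcome=S: state=CLOSED
  event#4 t=9s outcome=F: state=CLOSED
  event#5 t=13s outcome=S: state=CLOSED
  event#6 t=17s outcome=S: state=CLOSED
  event#7 t=18s outcome=S: state=CLOSED
  event#8 t=22s outcome=S: state=CLOSED
  event#9 t=23s outcome=S: state=CLOSED
  event#10 t=26s outcome=S: state=CLOSED
  event#11 t=30s outcome=F: state=CLOSED
  event#12 t=33s outcome=F: state=OPEN
  event#13 t=37s outcome=F: state=OPEN
  event#14 t=39s outcome=F: state=OPEN
  event#15 t=40s outcome=S: state=OPEN
  event#16 t=41s outcome=S: state=OPEN
  event#17 t=42s outcome=S: state=OPEN
  event#18 t=45s outcome=S: state=CLOSED
  event#19 t=48s outcome=F: state=CLOSED

Answer: CCCCCCCCCCCOOOOOOCC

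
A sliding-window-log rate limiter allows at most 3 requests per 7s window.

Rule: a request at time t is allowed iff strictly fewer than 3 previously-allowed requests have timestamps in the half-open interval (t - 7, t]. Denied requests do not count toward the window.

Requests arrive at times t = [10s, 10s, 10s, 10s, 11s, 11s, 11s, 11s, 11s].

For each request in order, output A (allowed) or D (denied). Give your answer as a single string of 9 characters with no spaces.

Tracking allowed requests in the window:
  req#1 t=10s: ALLOW
  req#2 t=10s: ALLOW
  req#3 t=10s: ALLOW
  req#4 t=10s: DENY
  req#5 t=11s: DENY
  req#6 t=11s: DENY
  req#7 t=11s: DENY
  req#8 t=11s: DENY
  req#9 t=11s: DENY

Answer: AAADDDDDD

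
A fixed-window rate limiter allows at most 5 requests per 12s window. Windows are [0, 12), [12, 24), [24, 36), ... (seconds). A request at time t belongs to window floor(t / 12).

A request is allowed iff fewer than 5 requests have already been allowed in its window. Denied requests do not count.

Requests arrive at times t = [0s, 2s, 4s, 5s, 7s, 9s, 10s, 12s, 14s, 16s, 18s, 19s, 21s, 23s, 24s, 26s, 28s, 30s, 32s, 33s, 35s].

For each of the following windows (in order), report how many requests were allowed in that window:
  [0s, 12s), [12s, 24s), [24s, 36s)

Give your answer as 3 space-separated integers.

Answer: 5 5 5

Derivation:
Processing requests:
  req#1 t=0s (window 0): ALLOW
  req#2 t=2s (window 0): ALLOW
  req#3 t=4s (window 0): ALLOW
  req#4 t=5s (window 0): ALLOW
  req#5 t=7s (window 0): ALLOW
  req#6 t=9s (window 0): DENY
  req#7 t=10s (window 0): DENY
  req#8 t=12s (window 1): ALLOW
  req#9 t=14s (window 1): ALLOW
  req#10 t=16s (window 1): ALLOW
  req#11 t=18s (window 1): ALLOW
  req#12 t=19s (window 1): ALLOW
  req#13 t=21s (window 1): DENY
  req#14 t=23s (window 1): DENY
  req#15 t=24s (window 2): ALLOW
  req#16 t=26s (window 2): ALLOW
  req#17 t=28s (window 2): ALLOW
  req#18 t=30s (window 2): ALLOW
  req#19 t=32s (window 2): ALLOW
  req#20 t=33s (window 2): DENY
  req#21 t=35s (window 2): DENY

Allowed counts by window: 5 5 5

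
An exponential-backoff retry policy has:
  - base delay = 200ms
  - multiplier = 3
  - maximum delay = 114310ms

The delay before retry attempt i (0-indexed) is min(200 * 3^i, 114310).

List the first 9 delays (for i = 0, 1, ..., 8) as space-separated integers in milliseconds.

Answer: 200 600 1800 5400 16200 48600 114310 114310 114310

Derivation:
Computing each delay:
  i=0: min(200*3^0, 114310) = 200
  i=1: min(200*3^1, 114310) = 600
  i=2: min(200*3^2, 114310) = 1800
  i=3: min(200*3^3, 114310) = 5400
  i=4: min(200*3^4, 114310) = 16200
  i=5: min(200*3^5, 114310) = 48600
  i=6: min(200*3^6, 114310) = 114310
  i=7: min(200*3^7, 114310) = 114310
  i=8: min(200*3^8, 114310) = 114310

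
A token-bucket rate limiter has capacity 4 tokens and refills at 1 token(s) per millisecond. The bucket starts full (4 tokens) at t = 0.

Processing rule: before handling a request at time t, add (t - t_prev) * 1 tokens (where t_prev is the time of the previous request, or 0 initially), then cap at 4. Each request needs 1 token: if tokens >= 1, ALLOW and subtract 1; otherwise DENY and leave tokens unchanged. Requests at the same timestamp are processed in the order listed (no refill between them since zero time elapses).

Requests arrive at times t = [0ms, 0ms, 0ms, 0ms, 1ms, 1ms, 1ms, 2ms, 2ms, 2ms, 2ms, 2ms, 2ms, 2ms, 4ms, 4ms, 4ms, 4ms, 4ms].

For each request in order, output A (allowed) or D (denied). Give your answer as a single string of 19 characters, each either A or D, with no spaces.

Simulating step by step:
  req#1 t=0ms: ALLOW
  req#2 t=0ms: ALLOW
  req#3 t=0ms: ALLOW
  req#4 t=0ms: ALLOW
  req#5 t=1ms: ALLOW
  req#6 t=1ms: DENY
  req#7 t=1ms: DENY
  req#8 t=2ms: ALLOW
  req#9 t=2ms: DENY
  req#10 t=2ms: DENY
  req#11 t=2ms: DENY
  req#12 t=2ms: DENY
  req#13 t=2ms: DENY
  req#14 t=2ms: DENY
  req#15 t=4ms: ALLOW
  req#16 t=4ms: ALLOW
  req#17 t=4ms: DENY
  req#18 t=4ms: DENY
  req#19 t=4ms: DENY

Answer: AAAAADDADDDDDDAADDD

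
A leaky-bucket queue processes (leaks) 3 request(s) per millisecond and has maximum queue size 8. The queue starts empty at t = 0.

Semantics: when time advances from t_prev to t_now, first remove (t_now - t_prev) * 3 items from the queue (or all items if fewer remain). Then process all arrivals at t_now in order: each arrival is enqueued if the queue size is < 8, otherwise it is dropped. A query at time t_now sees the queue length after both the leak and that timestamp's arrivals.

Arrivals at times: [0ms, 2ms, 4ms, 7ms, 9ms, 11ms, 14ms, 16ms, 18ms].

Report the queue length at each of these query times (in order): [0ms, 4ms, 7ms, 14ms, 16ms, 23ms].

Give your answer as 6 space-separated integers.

Queue lengths at query times:
  query t=0ms: backlog = 1
  query t=4ms: backlog = 1
  query t=7ms: backlog = 1
  query t=14ms: backlog = 1
  query t=16ms: backlog = 1
  query t=23ms: backlog = 0

Answer: 1 1 1 1 1 0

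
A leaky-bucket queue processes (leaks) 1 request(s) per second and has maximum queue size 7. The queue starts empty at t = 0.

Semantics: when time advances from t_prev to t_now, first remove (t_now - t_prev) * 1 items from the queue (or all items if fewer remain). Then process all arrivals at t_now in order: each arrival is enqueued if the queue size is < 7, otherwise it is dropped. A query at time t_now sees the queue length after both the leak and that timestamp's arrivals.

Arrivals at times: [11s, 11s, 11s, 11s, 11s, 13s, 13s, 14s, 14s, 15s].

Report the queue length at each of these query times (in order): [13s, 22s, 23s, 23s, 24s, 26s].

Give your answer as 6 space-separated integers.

Answer: 5 0 0 0 0 0

Derivation:
Queue lengths at query times:
  query t=13s: backlog = 5
  query t=22s: backlog = 0
  query t=23s: backlog = 0
  query t=23s: backlog = 0
  query t=24s: backlog = 0
  query t=26s: backlog = 0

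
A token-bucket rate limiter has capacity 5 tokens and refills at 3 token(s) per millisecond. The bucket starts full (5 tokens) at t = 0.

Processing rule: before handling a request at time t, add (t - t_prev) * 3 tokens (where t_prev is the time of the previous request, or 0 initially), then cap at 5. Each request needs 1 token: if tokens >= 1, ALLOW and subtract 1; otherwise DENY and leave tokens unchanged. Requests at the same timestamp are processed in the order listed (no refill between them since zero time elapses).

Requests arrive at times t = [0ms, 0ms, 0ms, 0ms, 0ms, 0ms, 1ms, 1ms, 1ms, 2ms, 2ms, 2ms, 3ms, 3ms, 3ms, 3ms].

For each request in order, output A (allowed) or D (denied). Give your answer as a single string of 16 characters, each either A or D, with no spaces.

Answer: AAAAADAAAAAAAAAD

Derivation:
Simulating step by step:
  req#1 t=0ms: ALLOW
  req#2 t=0ms: ALLOW
  req#3 t=0ms: ALLOW
  req#4 t=0ms: ALLOW
  req#5 t=0ms: ALLOW
  req#6 t=0ms: DENY
  req#7 t=1ms: ALLOW
  req#8 t=1ms: ALLOW
  req#9 t=1ms: ALLOW
  req#10 t=2ms: ALLOW
  req#11 t=2ms: ALLOW
  req#12 t=2ms: ALLOW
  req#13 t=3ms: ALLOW
  req#14 t=3ms: ALLOW
  req#15 t=3ms: ALLOW
  req#16 t=3ms: DENY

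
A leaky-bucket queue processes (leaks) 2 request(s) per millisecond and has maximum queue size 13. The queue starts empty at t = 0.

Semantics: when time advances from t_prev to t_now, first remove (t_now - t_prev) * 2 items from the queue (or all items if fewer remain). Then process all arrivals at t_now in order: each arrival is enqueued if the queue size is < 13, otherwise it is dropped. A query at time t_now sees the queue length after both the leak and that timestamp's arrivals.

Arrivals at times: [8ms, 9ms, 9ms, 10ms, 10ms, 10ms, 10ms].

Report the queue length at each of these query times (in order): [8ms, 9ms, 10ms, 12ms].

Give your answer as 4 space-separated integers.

Queue lengths at query times:
  query t=8ms: backlog = 1
  query t=9ms: backlog = 2
  query t=10ms: backlog = 4
  query t=12ms: backlog = 0

Answer: 1 2 4 0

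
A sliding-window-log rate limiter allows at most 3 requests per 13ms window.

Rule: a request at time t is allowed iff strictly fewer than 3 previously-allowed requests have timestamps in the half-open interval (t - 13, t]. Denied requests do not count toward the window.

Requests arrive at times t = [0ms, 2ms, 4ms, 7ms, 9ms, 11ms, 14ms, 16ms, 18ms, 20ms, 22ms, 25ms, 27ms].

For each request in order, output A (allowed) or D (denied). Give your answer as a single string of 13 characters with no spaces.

Answer: AAADDDAAADDDA

Derivation:
Tracking allowed requests in the window:
  req#1 t=0ms: ALLOW
  req#2 t=2ms: ALLOW
  req#3 t=4ms: ALLOW
  req#4 t=7ms: DENY
  req#5 t=9ms: DENY
  req#6 t=11ms: DENY
  req#7 t=14ms: ALLOW
  req#8 t=16ms: ALLOW
  req#9 t=18ms: ALLOW
  req#10 t=20ms: DENY
  req#11 t=22ms: DENY
  req#12 t=25ms: DENY
  req#13 t=27ms: ALLOW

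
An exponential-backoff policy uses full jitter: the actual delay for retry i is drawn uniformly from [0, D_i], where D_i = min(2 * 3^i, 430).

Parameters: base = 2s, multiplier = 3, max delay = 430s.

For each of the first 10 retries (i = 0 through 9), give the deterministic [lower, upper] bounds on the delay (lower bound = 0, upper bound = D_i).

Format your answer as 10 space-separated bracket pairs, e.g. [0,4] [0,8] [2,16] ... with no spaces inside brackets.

Computing bounds per retry:
  i=0: D_i=min(2*3^0,430)=2, bounds=[0,2]
  i=1: D_i=min(2*3^1,430)=6, bounds=[0,6]
  i=2: D_i=min(2*3^2,430)=18, bounds=[0,18]
  i=3: D_i=min(2*3^3,430)=54, bounds=[0,54]
  i=4: D_i=min(2*3^4,430)=162, bounds=[0,162]
  i=5: D_i=min(2*3^5,430)=430, bounds=[0,430]
  i=6: D_i=min(2*3^6,430)=430, bounds=[0,430]
  i=7: D_i=min(2*3^7,430)=430, bounds=[0,430]
  i=8: D_i=min(2*3^8,430)=430, bounds=[0,430]
  i=9: D_i=min(2*3^9,430)=430, bounds=[0,430]

Answer: [0,2] [0,6] [0,18] [0,54] [0,162] [0,430] [0,430] [0,430] [0,430] [0,430]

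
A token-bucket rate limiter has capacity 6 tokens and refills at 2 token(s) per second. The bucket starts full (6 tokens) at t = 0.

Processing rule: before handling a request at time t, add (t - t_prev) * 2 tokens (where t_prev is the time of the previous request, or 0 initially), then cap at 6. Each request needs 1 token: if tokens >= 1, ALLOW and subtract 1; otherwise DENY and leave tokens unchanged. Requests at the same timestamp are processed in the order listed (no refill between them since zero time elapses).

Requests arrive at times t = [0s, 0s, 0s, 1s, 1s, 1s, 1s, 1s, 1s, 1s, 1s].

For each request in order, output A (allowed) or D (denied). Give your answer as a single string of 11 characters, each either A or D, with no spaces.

Simulating step by step:
  req#1 t=0s: ALLOW
  req#2 t=0s: ALLOW
  req#3 t=0s: ALLOW
  req#4 t=1s: ALLOW
  req#5 t=1s: ALLOW
  req#6 t=1s: ALLOW
  req#7 t=1s: ALLOW
  req#8 t=1s: ALLOW
  req#9 t=1s: DENY
  req#10 t=1s: DENY
  req#11 t=1s: DENY

Answer: AAAAAAAADDD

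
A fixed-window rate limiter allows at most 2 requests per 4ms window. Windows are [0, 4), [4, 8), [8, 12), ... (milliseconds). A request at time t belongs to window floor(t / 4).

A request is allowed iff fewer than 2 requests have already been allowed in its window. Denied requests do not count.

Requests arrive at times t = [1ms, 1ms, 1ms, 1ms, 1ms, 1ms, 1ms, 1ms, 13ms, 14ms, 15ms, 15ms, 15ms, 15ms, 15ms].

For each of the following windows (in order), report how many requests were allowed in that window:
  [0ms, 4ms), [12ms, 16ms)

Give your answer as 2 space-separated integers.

Processing requests:
  req#1 t=1ms (window 0): ALLOW
  req#2 t=1ms (window 0): ALLOW
  req#3 t=1ms (window 0): DENY
  req#4 t=1ms (window 0): DENY
  req#5 t=1ms (window 0): DENY
  req#6 t=1ms (window 0): DENY
  req#7 t=1ms (window 0): DENY
  req#8 t=1ms (window 0): DENY
  req#9 t=13ms (window 3): ALLOW
  req#10 t=14ms (window 3): ALLOW
  req#11 t=15ms (window 3): DENY
  req#12 t=15ms (window 3): DENY
  req#13 t=15ms (window 3): DENY
  req#14 t=15ms (window 3): DENY
  req#15 t=15ms (window 3): DENY

Allowed counts by window: 2 2

Answer: 2 2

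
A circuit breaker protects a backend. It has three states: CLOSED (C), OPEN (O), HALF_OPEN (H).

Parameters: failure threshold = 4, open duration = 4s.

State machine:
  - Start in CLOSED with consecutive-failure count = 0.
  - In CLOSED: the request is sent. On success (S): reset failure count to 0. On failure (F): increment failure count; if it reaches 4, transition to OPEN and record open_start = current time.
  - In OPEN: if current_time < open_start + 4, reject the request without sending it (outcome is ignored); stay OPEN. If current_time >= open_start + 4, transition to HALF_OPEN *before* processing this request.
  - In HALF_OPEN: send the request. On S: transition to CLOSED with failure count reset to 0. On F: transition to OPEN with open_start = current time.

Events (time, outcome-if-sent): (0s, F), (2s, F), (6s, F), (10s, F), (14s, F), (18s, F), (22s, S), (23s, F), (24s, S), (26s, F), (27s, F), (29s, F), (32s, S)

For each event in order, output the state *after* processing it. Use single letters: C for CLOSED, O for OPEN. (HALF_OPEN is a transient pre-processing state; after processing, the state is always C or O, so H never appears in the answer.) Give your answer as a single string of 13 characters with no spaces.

Answer: CCCOOOCCCCCCC

Derivation:
State after each event:
  event#1 t=0s outcome=F: state=CLOSED
  event#2 t=2s outcome=F: state=CLOSED
  event#3 t=6s outcome=F: state=CLOSED
  event#4 t=10s outcome=F: state=OPEN
  event#5 t=14s outcome=F: state=OPEN
  event#6 t=18s outcome=F: state=OPEN
  event#7 t=22s outcome=S: state=CLOSED
  event#8 t=23s outcome=F: state=CLOSED
  event#9 t=24s outcome=S: state=CLOSED
  event#10 t=26s outcome=F: state=CLOSED
  event#11 t=27s outcome=F: state=CLOSED
  event#12 t=29s outcome=F: state=CLOSED
  event#13 t=32s outcome=S: state=CLOSED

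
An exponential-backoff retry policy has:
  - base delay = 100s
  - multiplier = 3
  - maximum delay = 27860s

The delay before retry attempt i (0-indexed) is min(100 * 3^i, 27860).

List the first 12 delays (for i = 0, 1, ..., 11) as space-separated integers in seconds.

Answer: 100 300 900 2700 8100 24300 27860 27860 27860 27860 27860 27860

Derivation:
Computing each delay:
  i=0: min(100*3^0, 27860) = 100
  i=1: min(100*3^1, 27860) = 300
  i=2: min(100*3^2, 27860) = 900
  i=3: min(100*3^3, 27860) = 2700
  i=4: min(100*3^4, 27860) = 8100
  i=5: min(100*3^5, 27860) = 24300
  i=6: min(100*3^6, 27860) = 27860
  i=7: min(100*3^7, 27860) = 27860
  i=8: min(100*3^8, 27860) = 27860
  i=9: min(100*3^9, 27860) = 27860
  i=10: min(100*3^10, 27860) = 27860
  i=11: min(100*3^11, 27860) = 27860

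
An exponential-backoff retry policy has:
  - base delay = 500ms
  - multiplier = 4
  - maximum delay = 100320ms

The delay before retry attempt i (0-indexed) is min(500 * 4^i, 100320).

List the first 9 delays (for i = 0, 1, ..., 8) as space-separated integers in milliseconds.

Answer: 500 2000 8000 32000 100320 100320 100320 100320 100320

Derivation:
Computing each delay:
  i=0: min(500*4^0, 100320) = 500
  i=1: min(500*4^1, 100320) = 2000
  i=2: min(500*4^2, 100320) = 8000
  i=3: min(500*4^3, 100320) = 32000
  i=4: min(500*4^4, 100320) = 100320
  i=5: min(500*4^5, 100320) = 100320
  i=6: min(500*4^6, 100320) = 100320
  i=7: min(500*4^7, 100320) = 100320
  i=8: min(500*4^8, 100320) = 100320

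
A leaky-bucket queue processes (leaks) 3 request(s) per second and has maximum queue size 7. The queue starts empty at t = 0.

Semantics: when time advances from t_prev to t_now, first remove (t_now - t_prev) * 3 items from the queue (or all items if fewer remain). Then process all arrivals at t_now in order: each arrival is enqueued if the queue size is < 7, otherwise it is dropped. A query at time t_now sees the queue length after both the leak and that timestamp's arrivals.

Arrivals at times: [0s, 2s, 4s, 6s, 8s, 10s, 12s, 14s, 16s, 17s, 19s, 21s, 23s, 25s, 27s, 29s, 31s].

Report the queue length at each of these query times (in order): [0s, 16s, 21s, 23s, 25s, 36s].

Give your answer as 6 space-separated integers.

Queue lengths at query times:
  query t=0s: backlog = 1
  query t=16s: backlog = 1
  query t=21s: backlog = 1
  query t=23s: backlog = 1
  query t=25s: backlog = 1
  query t=36s: backlog = 0

Answer: 1 1 1 1 1 0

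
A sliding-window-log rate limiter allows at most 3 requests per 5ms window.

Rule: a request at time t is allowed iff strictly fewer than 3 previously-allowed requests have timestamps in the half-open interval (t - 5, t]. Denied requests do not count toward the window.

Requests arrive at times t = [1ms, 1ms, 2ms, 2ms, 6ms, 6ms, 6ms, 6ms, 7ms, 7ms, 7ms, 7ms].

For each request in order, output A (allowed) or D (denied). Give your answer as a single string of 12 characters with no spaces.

Tracking allowed requests in the window:
  req#1 t=1ms: ALLOW
  req#2 t=1ms: ALLOW
  req#3 t=2ms: ALLOW
  req#4 t=2ms: DENY
  req#5 t=6ms: ALLOW
  req#6 t=6ms: ALLOW
  req#7 t=6ms: DENY
  req#8 t=6ms: DENY
  req#9 t=7ms: ALLOW
  req#10 t=7ms: DENY
  req#11 t=7ms: DENY
  req#12 t=7ms: DENY

Answer: AAADAADDADDD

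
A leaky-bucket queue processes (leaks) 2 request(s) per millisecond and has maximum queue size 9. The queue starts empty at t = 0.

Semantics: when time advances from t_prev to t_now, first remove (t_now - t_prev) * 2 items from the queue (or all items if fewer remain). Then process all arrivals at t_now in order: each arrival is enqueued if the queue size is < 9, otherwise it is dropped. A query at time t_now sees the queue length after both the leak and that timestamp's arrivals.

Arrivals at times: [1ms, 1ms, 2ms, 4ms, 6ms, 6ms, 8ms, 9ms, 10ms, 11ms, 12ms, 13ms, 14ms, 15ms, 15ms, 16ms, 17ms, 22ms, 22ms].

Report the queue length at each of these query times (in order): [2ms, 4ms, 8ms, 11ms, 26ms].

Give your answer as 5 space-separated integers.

Queue lengths at query times:
  query t=2ms: backlog = 1
  query t=4ms: backlog = 1
  query t=8ms: backlog = 1
  query t=11ms: backlog = 1
  query t=26ms: backlog = 0

Answer: 1 1 1 1 0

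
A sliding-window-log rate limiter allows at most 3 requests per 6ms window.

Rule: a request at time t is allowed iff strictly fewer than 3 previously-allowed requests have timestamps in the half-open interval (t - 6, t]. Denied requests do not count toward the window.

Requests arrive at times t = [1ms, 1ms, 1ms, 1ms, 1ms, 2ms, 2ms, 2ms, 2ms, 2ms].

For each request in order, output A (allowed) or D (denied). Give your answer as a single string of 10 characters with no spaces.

Tracking allowed requests in the window:
  req#1 t=1ms: ALLOW
  req#2 t=1ms: ALLOW
  req#3 t=1ms: ALLOW
  req#4 t=1ms: DENY
  req#5 t=1ms: DENY
  req#6 t=2ms: DENY
  req#7 t=2ms: DENY
  req#8 t=2ms: DENY
  req#9 t=2ms: DENY
  req#10 t=2ms: DENY

Answer: AAADDDDDDD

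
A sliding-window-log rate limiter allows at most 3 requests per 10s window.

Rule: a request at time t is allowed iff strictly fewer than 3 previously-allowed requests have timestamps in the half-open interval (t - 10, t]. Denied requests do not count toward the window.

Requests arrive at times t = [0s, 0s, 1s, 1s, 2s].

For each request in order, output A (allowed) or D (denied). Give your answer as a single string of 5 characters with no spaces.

Answer: AAADD

Derivation:
Tracking allowed requests in the window:
  req#1 t=0s: ALLOW
  req#2 t=0s: ALLOW
  req#3 t=1s: ALLOW
  req#4 t=1s: DENY
  req#5 t=2s: DENY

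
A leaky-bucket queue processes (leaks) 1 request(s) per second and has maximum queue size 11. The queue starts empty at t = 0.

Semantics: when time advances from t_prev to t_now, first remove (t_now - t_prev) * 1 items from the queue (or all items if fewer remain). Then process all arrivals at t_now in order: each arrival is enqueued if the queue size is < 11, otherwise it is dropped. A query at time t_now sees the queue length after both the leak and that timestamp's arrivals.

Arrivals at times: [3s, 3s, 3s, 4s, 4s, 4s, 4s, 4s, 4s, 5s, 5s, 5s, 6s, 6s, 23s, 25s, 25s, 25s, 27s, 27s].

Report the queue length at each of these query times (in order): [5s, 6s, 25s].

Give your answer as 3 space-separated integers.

Queue lengths at query times:
  query t=5s: backlog = 10
  query t=6s: backlog = 11
  query t=25s: backlog = 3

Answer: 10 11 3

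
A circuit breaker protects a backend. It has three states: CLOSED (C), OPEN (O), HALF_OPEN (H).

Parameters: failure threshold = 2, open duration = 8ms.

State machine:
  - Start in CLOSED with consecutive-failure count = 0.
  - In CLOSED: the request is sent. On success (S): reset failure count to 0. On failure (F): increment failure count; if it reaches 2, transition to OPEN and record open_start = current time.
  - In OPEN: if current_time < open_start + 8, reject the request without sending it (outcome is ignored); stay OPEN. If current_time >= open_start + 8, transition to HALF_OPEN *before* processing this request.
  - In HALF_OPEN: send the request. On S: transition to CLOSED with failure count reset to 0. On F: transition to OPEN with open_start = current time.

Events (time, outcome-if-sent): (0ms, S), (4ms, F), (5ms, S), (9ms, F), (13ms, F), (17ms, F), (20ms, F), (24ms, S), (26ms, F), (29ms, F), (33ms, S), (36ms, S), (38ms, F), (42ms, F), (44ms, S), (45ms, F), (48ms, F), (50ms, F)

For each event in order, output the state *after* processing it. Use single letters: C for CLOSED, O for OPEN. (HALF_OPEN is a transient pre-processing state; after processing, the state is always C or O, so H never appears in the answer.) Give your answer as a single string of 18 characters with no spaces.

State after each event:
  event#1 t=0ms outcome=S: state=CLOSED
  event#2 t=4ms outcome=F: state=CLOSED
  event#3 t=5ms outcome=S: state=CLOSED
  event#4 t=9ms outcome=F: state=CLOSED
  event#5 t=13ms outcome=F: state=OPEN
  event#6 t=17ms outcome=F: state=OPEN
  event#7 t=20ms outcome=F: state=OPEN
  event#8 t=24ms outcome=S: state=CLOSED
  event#9 t=26ms outcome=F: state=CLOSED
  event#10 t=29ms outcome=F: state=OPEN
  event#11 t=33ms outcome=S: state=OPEN
  event#12 t=36ms outcome=S: state=OPEN
  event#13 t=38ms outcome=F: state=OPEN
  event#14 t=42ms outcome=F: state=OPEN
  event#15 t=44ms outcome=S: state=OPEN
  event#16 t=45ms outcome=F: state=OPEN
  event#17 t=48ms outcome=F: state=OPEN
  event#18 t=50ms outcome=F: state=OPEN

Answer: CCCCOOOCCOOOOOOOOO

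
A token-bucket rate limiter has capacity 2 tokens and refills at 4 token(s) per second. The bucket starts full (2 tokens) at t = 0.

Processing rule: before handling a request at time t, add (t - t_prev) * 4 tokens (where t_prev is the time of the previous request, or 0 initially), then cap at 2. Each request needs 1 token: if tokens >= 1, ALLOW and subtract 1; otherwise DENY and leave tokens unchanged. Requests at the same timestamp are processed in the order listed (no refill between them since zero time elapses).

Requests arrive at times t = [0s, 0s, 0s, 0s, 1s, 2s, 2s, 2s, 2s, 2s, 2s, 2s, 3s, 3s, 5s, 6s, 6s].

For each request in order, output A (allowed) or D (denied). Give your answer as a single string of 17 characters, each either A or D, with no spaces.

Answer: AADDAAADDDDDAAAAA

Derivation:
Simulating step by step:
  req#1 t=0s: ALLOW
  req#2 t=0s: ALLOW
  req#3 t=0s: DENY
  req#4 t=0s: DENY
  req#5 t=1s: ALLOW
  req#6 t=2s: ALLOW
  req#7 t=2s: ALLOW
  req#8 t=2s: DENY
  req#9 t=2s: DENY
  req#10 t=2s: DENY
  req#11 t=2s: DENY
  req#12 t=2s: DENY
  req#13 t=3s: ALLOW
  req#14 t=3s: ALLOW
  req#15 t=5s: ALLOW
  req#16 t=6s: ALLOW
  req#17 t=6s: ALLOW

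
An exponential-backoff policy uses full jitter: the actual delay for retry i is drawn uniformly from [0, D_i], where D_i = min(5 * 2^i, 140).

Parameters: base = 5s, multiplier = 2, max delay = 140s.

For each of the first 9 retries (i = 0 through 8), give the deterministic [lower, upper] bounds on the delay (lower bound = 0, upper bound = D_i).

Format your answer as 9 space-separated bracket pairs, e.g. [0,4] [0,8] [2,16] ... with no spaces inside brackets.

Computing bounds per retry:
  i=0: D_i=min(5*2^0,140)=5, bounds=[0,5]
  i=1: D_i=min(5*2^1,140)=10, bounds=[0,10]
  i=2: D_i=min(5*2^2,140)=20, bounds=[0,20]
  i=3: D_i=min(5*2^3,140)=40, bounds=[0,40]
  i=4: D_i=min(5*2^4,140)=80, bounds=[0,80]
  i=5: D_i=min(5*2^5,140)=140, bounds=[0,140]
  i=6: D_i=min(5*2^6,140)=140, bounds=[0,140]
  i=7: D_i=min(5*2^7,140)=140, bounds=[0,140]
  i=8: D_i=min(5*2^8,140)=140, bounds=[0,140]

Answer: [0,5] [0,10] [0,20] [0,40] [0,80] [0,140] [0,140] [0,140] [0,140]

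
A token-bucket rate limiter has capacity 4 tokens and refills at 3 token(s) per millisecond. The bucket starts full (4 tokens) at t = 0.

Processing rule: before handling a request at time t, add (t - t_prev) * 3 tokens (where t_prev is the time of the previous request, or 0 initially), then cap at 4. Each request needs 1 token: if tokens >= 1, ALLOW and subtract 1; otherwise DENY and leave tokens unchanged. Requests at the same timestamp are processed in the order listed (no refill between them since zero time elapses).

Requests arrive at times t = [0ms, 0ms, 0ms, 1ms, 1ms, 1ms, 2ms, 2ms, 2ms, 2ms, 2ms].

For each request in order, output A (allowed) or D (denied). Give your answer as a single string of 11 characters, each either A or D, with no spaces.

Simulating step by step:
  req#1 t=0ms: ALLOW
  req#2 t=0ms: ALLOW
  req#3 t=0ms: ALLOW
  req#4 t=1ms: ALLOW
  req#5 t=1ms: ALLOW
  req#6 t=1ms: ALLOW
  req#7 t=2ms: ALLOW
  req#8 t=2ms: ALLOW
  req#9 t=2ms: ALLOW
  req#10 t=2ms: ALLOW
  req#11 t=2ms: DENY

Answer: AAAAAAAAAAD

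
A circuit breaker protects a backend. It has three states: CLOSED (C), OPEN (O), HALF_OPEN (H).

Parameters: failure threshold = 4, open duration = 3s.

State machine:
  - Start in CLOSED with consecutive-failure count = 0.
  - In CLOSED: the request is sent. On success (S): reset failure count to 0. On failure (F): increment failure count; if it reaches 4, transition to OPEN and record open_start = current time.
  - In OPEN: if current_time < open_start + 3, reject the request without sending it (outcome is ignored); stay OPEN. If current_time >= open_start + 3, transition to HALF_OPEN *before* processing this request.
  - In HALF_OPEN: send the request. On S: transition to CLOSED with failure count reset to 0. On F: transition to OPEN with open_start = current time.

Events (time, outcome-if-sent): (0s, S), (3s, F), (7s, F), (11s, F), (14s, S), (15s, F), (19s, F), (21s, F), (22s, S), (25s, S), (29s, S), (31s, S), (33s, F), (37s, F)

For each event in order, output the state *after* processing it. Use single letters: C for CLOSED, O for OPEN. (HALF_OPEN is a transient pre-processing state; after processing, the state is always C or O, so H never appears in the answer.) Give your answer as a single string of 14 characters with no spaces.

Answer: CCCCCCCCCCCCCC

Derivation:
State after each event:
  event#1 t=0s outcome=S: state=CLOSED
  event#2 t=3s outcome=F: state=CLOSED
  event#3 t=7s outcome=F: state=CLOSED
  event#4 t=11s outcome=F: state=CLOSED
  event#5 t=14s outcome=S: state=CLOSED
  event#6 t=15s outcome=F: state=CLOSED
  event#7 t=19s outcome=F: state=CLOSED
  event#8 t=21s outcome=F: state=CLOSED
  event#9 t=22s outcome=S: state=CLOSED
  event#10 t=25s outcome=S: state=CLOSED
  event#11 t=29s outcome=S: state=CLOSED
  event#12 t=31s outcome=S: state=CLOSED
  event#13 t=33s outcome=F: state=CLOSED
  event#14 t=37s outcome=F: state=CLOSED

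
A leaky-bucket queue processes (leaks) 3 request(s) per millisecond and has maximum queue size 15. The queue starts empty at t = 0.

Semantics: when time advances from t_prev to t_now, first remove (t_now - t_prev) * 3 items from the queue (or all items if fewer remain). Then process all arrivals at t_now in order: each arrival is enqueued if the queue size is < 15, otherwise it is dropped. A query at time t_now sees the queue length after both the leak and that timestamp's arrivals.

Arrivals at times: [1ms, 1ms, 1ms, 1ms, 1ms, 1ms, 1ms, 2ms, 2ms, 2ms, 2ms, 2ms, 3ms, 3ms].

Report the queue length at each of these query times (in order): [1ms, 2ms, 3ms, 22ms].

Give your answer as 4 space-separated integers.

Queue lengths at query times:
  query t=1ms: backlog = 7
  query t=2ms: backlog = 9
  query t=3ms: backlog = 8
  query t=22ms: backlog = 0

Answer: 7 9 8 0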